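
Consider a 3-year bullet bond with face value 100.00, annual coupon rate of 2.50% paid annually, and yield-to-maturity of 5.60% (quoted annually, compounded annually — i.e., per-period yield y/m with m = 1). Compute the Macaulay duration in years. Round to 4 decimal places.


Answer: Macaulay duration = 2.9239 years

Derivation:
Coupon per period c = face * coupon_rate / m = 2.500000
Periods per year m = 1; per-period yield y/m = 0.056000
Number of cashflows N = 3
Cashflows (t years, CF_t, discount factor 1/(1+y/m)^(m*t), PV):
  t = 1.0000: CF_t = 2.500000, DF = 0.946970, PV = 2.367424
  t = 2.0000: CF_t = 2.500000, DF = 0.896752, PV = 2.241879
  t = 3.0000: CF_t = 102.500000, DF = 0.849197, PV = 87.042651
Price P = sum_t PV_t = 91.651955
Macaulay numerator sum_t t * PV_t:
  t * PV_t at t = 1.0000: 2.367424
  t * PV_t at t = 2.0000: 4.483758
  t * PV_t at t = 3.0000: 261.127954
Macaulay duration D = (sum_t t * PV_t) / P = 267.979136 / 91.651955 = 2.923878


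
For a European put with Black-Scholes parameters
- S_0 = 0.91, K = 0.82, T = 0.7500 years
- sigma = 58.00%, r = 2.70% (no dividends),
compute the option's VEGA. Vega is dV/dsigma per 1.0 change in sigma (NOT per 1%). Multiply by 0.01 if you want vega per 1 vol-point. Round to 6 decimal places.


Answer: Vega = 0.277624

Derivation:
d1 = 0.4987913315; d2 = -0.0035034027
phi(d1) = 0.3522778989; exp(-qT) = 1.0000000000; exp(-rT) = 0.9799536543
Vega = S * exp(-qT) * phi(d1) * sqrt(T) = 0.9100 * 1.0000000000 * 0.3522778989 * 0.8660254038 = 0.277624


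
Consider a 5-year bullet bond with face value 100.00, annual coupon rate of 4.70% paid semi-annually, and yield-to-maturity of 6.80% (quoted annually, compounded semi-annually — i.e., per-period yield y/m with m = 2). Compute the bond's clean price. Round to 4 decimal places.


Answer: Price = 91.2234

Derivation:
Coupon per period c = face * coupon_rate / m = 2.350000
Periods per year m = 2; per-period yield y/m = 0.034000
Number of cashflows N = 10
Cashflows (t years, CF_t, discount factor 1/(1+y/m)^(m*t), PV):
  t = 0.5000: CF_t = 2.350000, DF = 0.967118, PV = 2.272727
  t = 1.0000: CF_t = 2.350000, DF = 0.935317, PV = 2.197995
  t = 1.5000: CF_t = 2.350000, DF = 0.904562, PV = 2.125721
  t = 2.0000: CF_t = 2.350000, DF = 0.874818, PV = 2.055823
  t = 2.5000: CF_t = 2.350000, DF = 0.846052, PV = 1.988223
  t = 3.0000: CF_t = 2.350000, DF = 0.818233, PV = 1.922847
  t = 3.5000: CF_t = 2.350000, DF = 0.791327, PV = 1.859619
  t = 4.0000: CF_t = 2.350000, DF = 0.765307, PV = 1.798471
  t = 4.5000: CF_t = 2.350000, DF = 0.740142, PV = 1.739334
  t = 5.0000: CF_t = 102.350000, DF = 0.715805, PV = 73.262622
Price P = sum_t PV_t = 91.223384


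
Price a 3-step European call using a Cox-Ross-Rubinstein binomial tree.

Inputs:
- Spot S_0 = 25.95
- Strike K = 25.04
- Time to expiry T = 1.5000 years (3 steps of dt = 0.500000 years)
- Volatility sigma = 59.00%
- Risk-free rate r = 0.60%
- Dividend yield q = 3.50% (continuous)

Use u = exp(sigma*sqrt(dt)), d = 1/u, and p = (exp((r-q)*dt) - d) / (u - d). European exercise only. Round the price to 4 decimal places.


dt = T/N = 0.500000
u = exp(sigma*sqrt(dt)) = 1.517695; d = 1/u = 0.658894
p = (exp((r-q)*dt) - d) / (u - d) = 0.380426
Discount per step: exp(-r*dt) = 0.997004
Stock lattice S(k, i) with i counting down-moves:
  k=0: S(0,0) = 25.9500
  k=1: S(1,0) = 39.3842; S(1,1) = 17.0983
  k=2: S(2,0) = 59.7732; S(2,1) = 25.9500; S(2,2) = 11.2660
  k=3: S(3,0) = 90.7175; S(3,1) = 39.3842; S(3,2) = 17.0983; S(3,3) = 7.4231
Terminal payoffs V(N, i) = max(S_T - K, 0):
  V(3,0) = 65.677530; V(3,1) = 14.344196; V(3,2) = 0.000000; V(3,3) = 0.000000
Backward induction: V(k, i) = exp(-r*dt) * [p * V(k+1, i) + (1-p) * V(k+1, i+1)].
  V(2,0) = exp(-r*dt) * [p*65.677530 + (1-p)*14.344196] = 33.771288
  V(2,1) = exp(-r*dt) * [p*14.344196 + (1-p)*0.000000] = 5.440565
  V(2,2) = exp(-r*dt) * [p*0.000000 + (1-p)*0.000000] = 0.000000
  V(1,0) = exp(-r*dt) * [p*33.771288 + (1-p)*5.440565] = 16.169740
  V(1,1) = exp(-r*dt) * [p*5.440565 + (1-p)*0.000000] = 2.063535
  V(0,0) = exp(-r*dt) * [p*16.169740 + (1-p)*2.063535] = 7.407652

Answer: Price = V(0,0) = 7.4077


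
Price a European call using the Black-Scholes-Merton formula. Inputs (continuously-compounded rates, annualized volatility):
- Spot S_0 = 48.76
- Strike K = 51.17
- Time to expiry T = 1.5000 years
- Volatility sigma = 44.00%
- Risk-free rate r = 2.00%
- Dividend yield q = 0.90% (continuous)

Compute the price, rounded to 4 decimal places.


Answer: Price = 9.6249

Derivation:
d1 = (ln(S/K) + (r - q + 0.5*sigma^2) * T) / (sigma * sqrt(T)) = 0.21053899
d2 = d1 - sigma * sqrt(T) = -0.32834875
exp(-rT) = 0.97044553; exp(-qT) = 0.98659072
C = S_0 * exp(-qT) * N(d1) - K * exp(-rT) * N(d2)
N(d1) = 0.58337649; N(d2) = 0.37132399
C = 48.7600 * 0.98659072 * 0.58337649 - 51.1700 * 0.97044553 * 0.37132399 = 9.6249


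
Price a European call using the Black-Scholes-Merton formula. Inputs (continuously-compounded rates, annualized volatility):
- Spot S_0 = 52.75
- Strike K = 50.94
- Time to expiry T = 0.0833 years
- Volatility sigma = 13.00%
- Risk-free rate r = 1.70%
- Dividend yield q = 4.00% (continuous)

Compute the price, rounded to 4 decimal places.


d1 = (ln(S/K) + (r - q + 0.5*sigma^2) * T) / (sigma * sqrt(T)) = 0.89826901
d2 = d1 - sigma * sqrt(T) = 0.86074875
exp(-rT) = 0.99858490; exp(-qT) = 0.99667354
C = S_0 * exp(-qT) * N(d1) - K * exp(-rT) * N(d2)
N(d1) = 0.81547892; N(d2) = 0.80531178
C = 52.7500 * 0.99667354 * 0.81547892 - 50.9400 * 0.99858490 * 0.80531178 = 1.9089

Answer: Price = 1.9089


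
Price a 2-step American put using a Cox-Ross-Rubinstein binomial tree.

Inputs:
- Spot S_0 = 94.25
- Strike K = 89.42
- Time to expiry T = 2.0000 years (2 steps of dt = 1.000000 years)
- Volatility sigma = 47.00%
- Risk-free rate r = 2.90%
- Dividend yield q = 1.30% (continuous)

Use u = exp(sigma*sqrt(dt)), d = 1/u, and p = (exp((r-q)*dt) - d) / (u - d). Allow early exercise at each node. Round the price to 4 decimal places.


Answer: Price = V(0,0) = 17.8011

Derivation:
dt = T/N = 1.000000
u = exp(sigma*sqrt(dt)) = 1.599994; d = 1/u = 0.625002
p = (exp((r-q)*dt) - d) / (u - d) = 0.401159
Discount per step: exp(-r*dt) = 0.971416
Stock lattice S(k, i) with i counting down-moves:
  k=0: S(0,0) = 94.2500
  k=1: S(1,0) = 150.7995; S(1,1) = 58.9065
  k=2: S(2,0) = 241.2782; S(2,1) = 94.2500; S(2,2) = 36.8167
Terminal payoffs V(N, i) = max(K - S_T, 0):
  V(2,0) = 0.000000; V(2,1) = 0.000000; V(2,2) = 52.603327
Backward induction: V(k, i) = exp(-r*dt) * [p * V(k+1, i) + (1-p) * V(k+1, i+1)]; then take max(V_cont, immediate exercise) for American.
  V(1,0) = exp(-r*dt) * [p*0.000000 + (1-p)*0.000000] = 0.000000; exercise = 0.000000; V(1,0) = max -> 0.000000
  V(1,1) = exp(-r*dt) * [p*0.000000 + (1-p)*52.603327] = 30.600637; exercise = 30.513536; V(1,1) = max -> 30.600637
  V(0,0) = exp(-r*dt) * [p*0.000000 + (1-p)*30.600637] = 17.801137; exercise = 0.000000; V(0,0) = max -> 17.801137


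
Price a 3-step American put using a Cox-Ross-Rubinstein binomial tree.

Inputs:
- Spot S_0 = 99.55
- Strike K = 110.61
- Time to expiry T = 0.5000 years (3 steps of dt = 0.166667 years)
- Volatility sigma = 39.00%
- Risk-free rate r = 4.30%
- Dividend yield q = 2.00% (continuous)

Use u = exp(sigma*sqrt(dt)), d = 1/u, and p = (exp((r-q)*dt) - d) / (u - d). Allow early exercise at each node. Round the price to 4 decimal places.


Answer: Price = V(0,0) = 17.1085

Derivation:
dt = T/N = 0.166667
u = exp(sigma*sqrt(dt)) = 1.172592; d = 1/u = 0.852811
p = (exp((r-q)*dt) - d) / (u - d) = 0.472290
Discount per step: exp(-r*dt) = 0.992859
Stock lattice S(k, i) with i counting down-moves:
  k=0: S(0,0) = 99.5500
  k=1: S(1,0) = 116.7316; S(1,1) = 84.8974
  k=2: S(2,0) = 136.8785; S(2,1) = 99.5500; S(2,2) = 72.4015
  k=3: S(3,0) = 160.5027; S(3,1) = 116.7316; S(3,2) = 84.8974; S(3,3) = 61.7448
Terminal payoffs V(N, i) = max(K - S_T, 0):
  V(3,0) = 0.000000; V(3,1) = 0.000000; V(3,2) = 25.712623; V(3,3) = 48.865214
Backward induction: V(k, i) = exp(-r*dt) * [p * V(k+1, i) + (1-p) * V(k+1, i+1)]; then take max(V_cont, immediate exercise) for American.
  V(2,0) = exp(-r*dt) * [p*0.000000 + (1-p)*0.000000] = 0.000000; exercise = 0.000000; V(2,0) = max -> 0.000000
  V(2,1) = exp(-r*dt) * [p*0.000000 + (1-p)*25.712623] = 13.471912; exercise = 11.060000; V(2,1) = max -> 13.471912
  V(2,2) = exp(-r*dt) * [p*25.712623 + (1-p)*48.865214] = 37.659612; exercise = 38.208547; V(2,2) = max -> 38.208547
  V(1,0) = exp(-r*dt) * [p*0.000000 + (1-p)*13.471912] = 7.058494; exercise = 0.000000; V(1,0) = max -> 7.058494
  V(1,1) = exp(-r*dt) * [p*13.471912 + (1-p)*38.208547] = 26.336259; exercise = 25.712623; V(1,1) = max -> 26.336259
  V(0,0) = exp(-r*dt) * [p*7.058494 + (1-p)*26.336259] = 17.108511; exercise = 11.060000; V(0,0) = max -> 17.108511


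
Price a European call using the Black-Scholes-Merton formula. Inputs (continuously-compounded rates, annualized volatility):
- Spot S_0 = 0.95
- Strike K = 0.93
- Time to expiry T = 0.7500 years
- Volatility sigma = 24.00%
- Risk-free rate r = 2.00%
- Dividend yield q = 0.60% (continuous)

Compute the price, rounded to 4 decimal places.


Answer: Price = 0.0927

Derivation:
d1 = (ln(S/K) + (r - q + 0.5*sigma^2) * T) / (sigma * sqrt(T)) = 0.25681213
d2 = d1 - sigma * sqrt(T) = 0.04896603
exp(-rT) = 0.98511194; exp(-qT) = 0.99551011
C = S_0 * exp(-qT) * N(d1) - K * exp(-rT) * N(d2)
N(d1) = 0.60133810; N(d2) = 0.51952682
C = 0.9500 * 0.99551011 * 0.60133810 - 0.9300 * 0.98511194 * 0.51952682 = 0.0927


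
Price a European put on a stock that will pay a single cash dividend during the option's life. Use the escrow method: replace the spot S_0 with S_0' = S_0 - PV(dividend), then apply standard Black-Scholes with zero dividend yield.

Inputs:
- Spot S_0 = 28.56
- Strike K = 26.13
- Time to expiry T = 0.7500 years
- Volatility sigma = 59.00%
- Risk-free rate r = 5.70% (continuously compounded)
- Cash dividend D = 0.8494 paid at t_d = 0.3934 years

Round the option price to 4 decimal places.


Answer: Price = 4.0771

Derivation:
PV(D) = D * exp(-r * t_d) = 0.8494 * 0.97782574 = 0.83056519
S_0' = S_0 - PV(D) = 28.5600 - 0.83056519 = 27.72943481
d1 = (ln(S_0'/K) + (r + sigma^2/2)*T) / (sigma*sqrt(T)) = 0.45541761
d2 = d1 - sigma*sqrt(T) = -0.05553738
exp(-rT) = 0.95815090
N(-d1) = 0.32440442; N(-d2) = 0.52214482
P = K * exp(-rT) * N(-d2) - S_0' * N(-d1) = 26.1300 * 0.95815090 * 0.52214482 - 27.72943481 * 0.32440442 = 4.0771


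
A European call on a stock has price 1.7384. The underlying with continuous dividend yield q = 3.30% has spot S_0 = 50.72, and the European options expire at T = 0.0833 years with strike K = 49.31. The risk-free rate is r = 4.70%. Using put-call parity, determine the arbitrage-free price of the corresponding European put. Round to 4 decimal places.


Answer: Put price = 0.2750

Derivation:
Put-call parity: C - P = S_0 * exp(-qT) - K * exp(-rT).
S_0 * exp(-qT) = 50.7200 * 0.99725487 = 50.58076725
K * exp(-rT) = 49.3100 * 0.99609255 = 49.11732384
P = C - S*exp(-qT) + K*exp(-rT)
P = 1.7384 - 50.58076725 + 49.11732384 = 0.2750


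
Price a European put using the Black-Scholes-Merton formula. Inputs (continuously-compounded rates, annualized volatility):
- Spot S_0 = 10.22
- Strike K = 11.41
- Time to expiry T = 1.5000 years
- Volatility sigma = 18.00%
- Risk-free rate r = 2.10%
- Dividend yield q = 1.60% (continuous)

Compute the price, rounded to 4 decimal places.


d1 = (ln(S/K) + (r - q + 0.5*sigma^2) * T) / (sigma * sqrt(T)) = -0.35537369
d2 = d1 - sigma * sqrt(T) = -0.57582777
exp(-rT) = 0.96899096; exp(-qT) = 0.97628571
P = K * exp(-rT) * N(-d2) - S_0 * exp(-qT) * N(-d1)
N(-d1) = 0.63884517; N(-d2) = 0.71763420
P = 11.4100 * 0.96899096 * 0.71763420 - 10.2200 * 0.97628571 * 0.63884517 = 1.5601

Answer: Price = 1.5601


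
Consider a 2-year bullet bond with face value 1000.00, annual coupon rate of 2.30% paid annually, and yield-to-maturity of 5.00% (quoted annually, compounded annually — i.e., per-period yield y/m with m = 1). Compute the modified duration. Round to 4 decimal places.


Coupon per period c = face * coupon_rate / m = 23.000000
Periods per year m = 1; per-period yield y/m = 0.050000
Number of cashflows N = 2
Cashflows (t years, CF_t, discount factor 1/(1+y/m)^(m*t), PV):
  t = 1.0000: CF_t = 23.000000, DF = 0.952381, PV = 21.904762
  t = 2.0000: CF_t = 1023.000000, DF = 0.907029, PV = 927.891156
Price P = sum_t PV_t = 949.795918
First compute Macaulay numerator sum_t t * PV_t:
  t * PV_t at t = 1.0000: 21.904762
  t * PV_t at t = 2.0000: 1855.782313
Macaulay duration D = 1877.687075 / 949.795918 = 1.976937
Modified duration = D / (1 + y/m) = 1.976937 / (1 + 0.050000) = 1.882798

Answer: Modified duration = 1.8828


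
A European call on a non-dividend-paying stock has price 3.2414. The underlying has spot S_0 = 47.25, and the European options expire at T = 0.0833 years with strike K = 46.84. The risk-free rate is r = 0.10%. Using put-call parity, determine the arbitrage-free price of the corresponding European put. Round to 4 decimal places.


Answer: Put price = 2.8275

Derivation:
Put-call parity: C - P = S_0 * exp(-qT) - K * exp(-rT).
S_0 * exp(-qT) = 47.2500 * 1.00000000 = 47.25000000
K * exp(-rT) = 46.8400 * 0.99991670 = 46.83609839
P = C - S*exp(-qT) + K*exp(-rT)
P = 3.2414 - 47.25000000 + 46.83609839 = 2.8275


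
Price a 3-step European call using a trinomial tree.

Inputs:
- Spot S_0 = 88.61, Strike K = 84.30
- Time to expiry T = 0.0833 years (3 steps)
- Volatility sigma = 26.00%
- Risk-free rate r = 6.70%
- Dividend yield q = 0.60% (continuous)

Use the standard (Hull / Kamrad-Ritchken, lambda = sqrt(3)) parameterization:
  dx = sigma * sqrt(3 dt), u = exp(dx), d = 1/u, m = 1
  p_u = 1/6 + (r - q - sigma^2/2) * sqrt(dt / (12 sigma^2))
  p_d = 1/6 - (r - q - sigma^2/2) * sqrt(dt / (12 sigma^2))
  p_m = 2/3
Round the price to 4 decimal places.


dt = T/N = 0.027767; dx = sigma*sqrt(3*dt) = 0.075041
u = exp(dx) = 1.077928; d = 1/u = 0.927706
p_u = 0.171699, p_m = 0.666667, p_d = 0.161634
Discount per step: exp(-r*dt) = 0.998141
Stock lattice S(k, j) with j the centered position index:
  k=0: S(0,+0) = 88.6100
  k=1: S(1,-1) = 82.2040; S(1,+0) = 88.6100; S(1,+1) = 95.5152
  k=2: S(2,-2) = 76.2612; S(2,-1) = 82.2040; S(2,+0) = 88.6100; S(2,+1) = 95.5152; S(2,+2) = 102.9585
  k=3: S(3,-3) = 70.7479; S(3,-2) = 76.2612; S(3,-1) = 82.2040; S(3,+0) = 88.6100; S(3,+1) = 95.5152; S(3,+2) = 102.9585; S(3,+3) = 110.9818
Terminal payoffs V(N, j) = max(S_T - K, 0):
  V(3,-3) = 0.000000; V(3,-2) = 0.000000; V(3,-1) = 0.000000; V(3,+0) = 4.310000; V(3,+1) = 11.215185; V(3,+2) = 18.658476; V(3,+3) = 26.681807
Backward induction: V(k, j) = exp(-r*dt) * [p_u * V(k+1, j+1) + p_m * V(k+1, j) + p_d * V(k+1, j-1)]
  V(2,-2) = exp(-r*dt) * [p_u*0.000000 + p_m*0.000000 + p_d*0.000000] = 0.000000
  V(2,-1) = exp(-r*dt) * [p_u*4.310000 + p_m*0.000000 + p_d*0.000000] = 0.738647
  V(2,+0) = exp(-r*dt) * [p_u*11.215185 + p_m*4.310000 + p_d*0.000000] = 4.790050
  V(2,+1) = exp(-r*dt) * [p_u*18.658476 + p_m*11.215185 + p_d*4.310000] = 11.355929
  V(2,+2) = exp(-r*dt) * [p_u*26.681807 + p_m*18.658476 + p_d*11.215185] = 18.797978
  V(1,-1) = exp(-r*dt) * [p_u*4.790050 + p_m*0.738647 + p_d*0.000000] = 1.312434
  V(1,+0) = exp(-r*dt) * [p_u*11.355929 + p_m*4.790050 + p_d*0.738647] = 5.252777
  V(1,+1) = exp(-r*dt) * [p_u*18.797978 + p_m*11.355929 + p_d*4.790050] = 11.550941
  V(0,+0) = exp(-r*dt) * [p_u*11.550941 + p_m*5.252777 + p_d*1.312434] = 5.686681

Answer: Price = V(0,0) = 5.6867


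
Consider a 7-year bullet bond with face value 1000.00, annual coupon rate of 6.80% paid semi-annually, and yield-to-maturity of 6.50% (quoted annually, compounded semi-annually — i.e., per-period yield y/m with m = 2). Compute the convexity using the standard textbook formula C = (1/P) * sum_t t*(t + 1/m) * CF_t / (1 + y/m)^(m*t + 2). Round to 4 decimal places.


Coupon per period c = face * coupon_rate / m = 34.000000
Periods per year m = 2; per-period yield y/m = 0.032500
Number of cashflows N = 14
Cashflows (t years, CF_t, discount factor 1/(1+y/m)^(m*t), PV):
  t = 0.5000: CF_t = 34.000000, DF = 0.968523, PV = 32.929782
  t = 1.0000: CF_t = 34.000000, DF = 0.938037, PV = 31.893251
  t = 1.5000: CF_t = 34.000000, DF = 0.908510, PV = 30.889348
  t = 2.0000: CF_t = 34.000000, DF = 0.879913, PV = 29.917044
  t = 2.5000: CF_t = 34.000000, DF = 0.852216, PV = 28.975345
  t = 3.0000: CF_t = 34.000000, DF = 0.825391, PV = 28.063288
  t = 3.5000: CF_t = 34.000000, DF = 0.799410, PV = 27.179940
  t = 4.0000: CF_t = 34.000000, DF = 0.774247, PV = 26.324397
  t = 4.5000: CF_t = 34.000000, DF = 0.749876, PV = 25.495784
  t = 5.0000: CF_t = 34.000000, DF = 0.726272, PV = 24.693253
  t = 5.5000: CF_t = 34.000000, DF = 0.703411, PV = 23.915984
  t = 6.0000: CF_t = 34.000000, DF = 0.681270, PV = 23.163181
  t = 6.5000: CF_t = 34.000000, DF = 0.659826, PV = 22.434073
  t = 7.0000: CF_t = 1034.000000, DF = 0.639056, PV = 660.784267
Price P = sum_t PV_t = 1016.658938
Convexity numerator sum_t t*(t + 1/m) * CF_t / (1+y/m)^(m*t + 2):
  t = 0.5000: term = 15.444674
  t = 1.0000: term = 44.875566
  t = 1.5000: term = 86.926035
  t = 2.0000: term = 140.316441
  t = 2.5000: term = 203.849550
  t = 3.0000: term = 276.406170
  t = 3.5000: term = 356.940978
  t = 4.0000: term = 444.478562
  t = 4.5000: term = 538.109639
  t = 5.0000: term = 636.987466
  t = 5.5000: term = 740.324416
  t = 6.0000: term = 847.388722
  t = 6.5000: term = 957.501380
  t = 7.0000: term = 32541.598087
Convexity = (1/P) * sum = 37831.147686 / 1016.658938 = 37.211248

Answer: Convexity = 37.2112


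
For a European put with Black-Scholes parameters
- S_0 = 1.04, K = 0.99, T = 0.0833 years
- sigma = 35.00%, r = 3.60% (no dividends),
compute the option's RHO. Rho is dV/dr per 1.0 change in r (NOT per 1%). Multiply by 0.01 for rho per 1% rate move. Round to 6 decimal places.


Answer: Rho = -0.026333

Derivation:
d1 = 0.5679488806; d2 = 0.4669327928
phi(d1) = 0.3395203140; exp(-qT) = 1.0000000000; exp(-rT) = 0.9970056919
N(-d2) = 0.3202739813
Rho = -K*T*exp(-rT)*N(-d2) = -0.9900 * 0.0833 * 0.9970056919 * 0.3202739813 = -0.026333


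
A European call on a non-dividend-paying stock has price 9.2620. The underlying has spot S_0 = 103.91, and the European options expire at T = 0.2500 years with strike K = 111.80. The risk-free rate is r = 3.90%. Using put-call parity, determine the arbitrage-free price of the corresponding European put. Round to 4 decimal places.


Answer: Put price = 16.0672

Derivation:
Put-call parity: C - P = S_0 * exp(-qT) - K * exp(-rT).
S_0 * exp(-qT) = 103.9100 * 1.00000000 = 103.91000000
K * exp(-rT) = 111.8000 * 0.99029738 = 110.71524677
P = C - S*exp(-qT) + K*exp(-rT)
P = 9.2620 - 103.91000000 + 110.71524677 = 16.0672


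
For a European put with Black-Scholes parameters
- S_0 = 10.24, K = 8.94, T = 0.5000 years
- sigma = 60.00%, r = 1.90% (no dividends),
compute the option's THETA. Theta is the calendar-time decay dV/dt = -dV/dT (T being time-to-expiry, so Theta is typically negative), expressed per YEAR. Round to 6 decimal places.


d1 = 0.5545273517; d2 = 0.1302632829
phi(d1) = 0.3420874663; exp(-qT) = 1.0000000000; exp(-rT) = 0.9905449824
Theta = -S*exp(-qT)*phi(d1)*sigma/(2*sqrt(T)) + r*K*exp(-rT)*N(-d2) - q*S*exp(-qT)*N(-d1)
N(-d1) = 0.2896089961; N(-d2) = 0.4481790642; sqrt(T) = 0.7071067812
Term 1 = -10.2400 * 1.0000000000 * 0.3420874663 * 0.6000 / (2 * 0.7071067812) = -1.4861867039
Term 2 = 0.0190 * 8.9400 * 0.9905449824 * 0.4481790642 = 0.0754079071
Term 3 = 0 (no dividend yield, q = 0)
Theta = -1.4861867039 + (0.0754079071) + (0.0000000000) = -1.410779

Answer: Theta = -1.410779


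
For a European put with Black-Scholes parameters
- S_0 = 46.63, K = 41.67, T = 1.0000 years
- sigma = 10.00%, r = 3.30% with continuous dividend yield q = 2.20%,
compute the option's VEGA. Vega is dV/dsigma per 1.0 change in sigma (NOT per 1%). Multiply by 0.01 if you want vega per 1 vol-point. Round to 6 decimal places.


Answer: Vega = 7.973892

Derivation:
d1 = 1.2846266539; d2 = 1.1846266539
phi(d1) = 0.1748072478; exp(-qT) = 0.9782402351; exp(-rT) = 0.9675385596
Vega = S * exp(-qT) * phi(d1) * sqrt(T) = 46.6300 * 0.9782402351 * 0.1748072478 * 1.0000000000 = 7.973892


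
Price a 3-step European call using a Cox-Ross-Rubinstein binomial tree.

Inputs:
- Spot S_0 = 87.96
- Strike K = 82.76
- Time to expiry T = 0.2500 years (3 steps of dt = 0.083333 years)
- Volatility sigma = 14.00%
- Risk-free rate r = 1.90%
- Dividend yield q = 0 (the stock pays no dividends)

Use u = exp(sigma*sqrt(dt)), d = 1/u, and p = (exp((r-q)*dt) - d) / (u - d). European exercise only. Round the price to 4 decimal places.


Answer: Price = V(0,0) = 6.1611

Derivation:
dt = T/N = 0.083333
u = exp(sigma*sqrt(dt)) = 1.041242; d = 1/u = 0.960391
p = (exp((r-q)*dt) - d) / (u - d) = 0.509497
Discount per step: exp(-r*dt) = 0.998418
Stock lattice S(k, i) with i counting down-moves:
  k=0: S(0,0) = 87.9600
  k=1: S(1,0) = 91.5877; S(1,1) = 84.4760
  k=2: S(2,0) = 95.3650; S(2,1) = 87.9600; S(2,2) = 81.1300
  k=3: S(3,0) = 99.2980; S(3,1) = 91.5877; S(3,2) = 84.4760; S(3,3) = 77.9166
Terminal payoffs V(N, i) = max(S_T - K, 0):
  V(3,0) = 16.538029; V(3,1) = 8.827673; V(3,2) = 1.716015; V(3,3) = 0.000000
Backward induction: V(k, i) = exp(-r*dt) * [p * V(k+1, i) + (1-p) * V(k+1, i+1)].
  V(2,0) = exp(-r*dt) * [p*16.538029 + (1-p)*8.827673] = 12.735892
  V(2,1) = exp(-r*dt) * [p*8.827673 + (1-p)*1.716015] = 5.330933
  V(2,2) = exp(-r*dt) * [p*1.716015 + (1-p)*0.000000] = 0.872921
  V(1,0) = exp(-r*dt) * [p*12.735892 + (1-p)*5.330933] = 9.089331
  V(1,1) = exp(-r*dt) * [p*5.330933 + (1-p)*0.872921] = 3.139288
  V(0,0) = exp(-r*dt) * [p*9.089331 + (1-p)*3.139288] = 6.161052


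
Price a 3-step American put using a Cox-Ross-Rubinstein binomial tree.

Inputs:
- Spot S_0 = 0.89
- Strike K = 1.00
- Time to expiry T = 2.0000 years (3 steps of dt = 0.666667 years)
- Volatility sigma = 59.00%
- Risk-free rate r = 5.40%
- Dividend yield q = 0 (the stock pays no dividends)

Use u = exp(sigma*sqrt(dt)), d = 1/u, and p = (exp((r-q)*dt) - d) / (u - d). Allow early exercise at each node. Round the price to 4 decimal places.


Answer: Price = V(0,0) = 0.3222

Derivation:
dt = T/N = 0.666667
u = exp(sigma*sqrt(dt)) = 1.618877; d = 1/u = 0.617712
p = (exp((r-q)*dt) - d) / (u - d) = 0.418456
Discount per step: exp(-r*dt) = 0.964640
Stock lattice S(k, i) with i counting down-moves:
  k=0: S(0,0) = 0.8900
  k=1: S(1,0) = 1.4408; S(1,1) = 0.5498
  k=2: S(2,0) = 2.3325; S(2,1) = 0.8900; S(2,2) = 0.3396
  k=3: S(3,0) = 3.7760; S(3,1) = 1.4408; S(3,2) = 0.5498; S(3,3) = 0.2098
Terminal payoffs V(N, i) = max(K - S_T, 0):
  V(3,0) = 0.000000; V(3,1) = 0.000000; V(3,2) = 0.450236; V(3,3) = 0.790228
Backward induction: V(k, i) = exp(-r*dt) * [p * V(k+1, i) + (1-p) * V(k+1, i+1)]; then take max(V_cont, immediate exercise) for American.
  V(2,0) = exp(-r*dt) * [p*0.000000 + (1-p)*0.000000] = 0.000000; exercise = 0.000000; V(2,0) = max -> 0.000000
  V(2,1) = exp(-r*dt) * [p*0.000000 + (1-p)*0.450236] = 0.252574; exercise = 0.110000; V(2,1) = max -> 0.252574
  V(2,2) = exp(-r*dt) * [p*0.450236 + (1-p)*0.790228] = 0.625045; exercise = 0.660404; V(2,2) = max -> 0.660404
  V(1,0) = exp(-r*dt) * [p*0.000000 + (1-p)*0.252574] = 0.141689; exercise = 0.000000; V(1,0) = max -> 0.141689
  V(1,1) = exp(-r*dt) * [p*0.252574 + (1-p)*0.660404] = 0.472428; exercise = 0.450236; V(1,1) = max -> 0.472428
  V(0,0) = exp(-r*dt) * [p*0.141689 + (1-p)*0.472428] = 0.322217; exercise = 0.110000; V(0,0) = max -> 0.322217


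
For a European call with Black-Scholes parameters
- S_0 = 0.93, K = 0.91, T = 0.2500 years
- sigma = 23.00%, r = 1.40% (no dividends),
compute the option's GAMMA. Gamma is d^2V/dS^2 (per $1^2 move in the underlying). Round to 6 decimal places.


Answer: Gamma = 3.589801

Derivation:
d1 = 0.2769781447; d2 = 0.1619781447
phi(d1) = 0.3839292533; exp(-qT) = 1.0000000000; exp(-rT) = 0.9965061179
Gamma = exp(-qT) * phi(d1) / (S * sigma * sqrt(T)) = 1.0000000000 * 0.3839292533 / (0.9300 * 0.2300 * 0.5000000000) = 3.589801


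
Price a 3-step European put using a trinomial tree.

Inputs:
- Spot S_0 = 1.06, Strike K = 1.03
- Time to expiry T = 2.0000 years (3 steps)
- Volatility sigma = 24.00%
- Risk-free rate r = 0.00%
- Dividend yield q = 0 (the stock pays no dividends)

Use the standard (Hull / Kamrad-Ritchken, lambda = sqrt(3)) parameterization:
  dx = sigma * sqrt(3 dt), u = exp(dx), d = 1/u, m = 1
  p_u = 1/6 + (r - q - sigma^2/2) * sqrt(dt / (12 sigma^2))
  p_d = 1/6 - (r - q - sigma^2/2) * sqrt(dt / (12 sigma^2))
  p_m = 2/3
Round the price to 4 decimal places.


dt = T/N = 0.666667; dx = sigma*sqrt(3*dt) = 0.339411
u = exp(dx) = 1.404121; d = 1/u = 0.712189
p_u = 0.138382, p_m = 0.666667, p_d = 0.194951
Discount per step: exp(-r*dt) = 1.000000
Stock lattice S(k, j) with j the centered position index:
  k=0: S(0,+0) = 1.0600
  k=1: S(1,-1) = 0.7549; S(1,+0) = 1.0600; S(1,+1) = 1.4884
  k=2: S(2,-2) = 0.5376; S(2,-1) = 0.7549; S(2,+0) = 1.0600; S(2,+1) = 1.4884; S(2,+2) = 2.0898
  k=3: S(3,-3) = 0.3829; S(3,-2) = 0.5376; S(3,-1) = 0.7549; S(3,+0) = 1.0600; S(3,+1) = 1.4884; S(3,+2) = 2.0898; S(3,+3) = 2.9344
Terminal payoffs V(N, j) = max(K - S_T, 0):
  V(3,-3) = 0.647094; V(3,-2) = 0.492353; V(3,-1) = 0.275079; V(3,+0) = 0.000000; V(3,+1) = 0.000000; V(3,+2) = 0.000000; V(3,+3) = 0.000000
Backward induction: V(k, j) = exp(-r*dt) * [p_u * V(k+1, j+1) + p_m * V(k+1, j) + p_d * V(k+1, j-1)]
  V(2,-2) = exp(-r*dt) * [p_u*0.275079 + p_m*0.492353 + p_d*0.647094] = 0.492453
  V(2,-1) = exp(-r*dt) * [p_u*0.000000 + p_m*0.275079 + p_d*0.492353] = 0.279371
  V(2,+0) = exp(-r*dt) * [p_u*0.000000 + p_m*0.000000 + p_d*0.275079] = 0.053627
  V(2,+1) = exp(-r*dt) * [p_u*0.000000 + p_m*0.000000 + p_d*0.000000] = 0.000000
  V(2,+2) = exp(-r*dt) * [p_u*0.000000 + p_m*0.000000 + p_d*0.000000] = 0.000000
  V(1,-1) = exp(-r*dt) * [p_u*0.053627 + p_m*0.279371 + p_d*0.492453] = 0.289672
  V(1,+0) = exp(-r*dt) * [p_u*0.000000 + p_m*0.053627 + p_d*0.279371] = 0.090215
  V(1,+1) = exp(-r*dt) * [p_u*0.000000 + p_m*0.000000 + p_d*0.053627] = 0.010455
  V(0,+0) = exp(-r*dt) * [p_u*0.010455 + p_m*0.090215 + p_d*0.289672] = 0.118062

Answer: Price = V(0,0) = 0.1181


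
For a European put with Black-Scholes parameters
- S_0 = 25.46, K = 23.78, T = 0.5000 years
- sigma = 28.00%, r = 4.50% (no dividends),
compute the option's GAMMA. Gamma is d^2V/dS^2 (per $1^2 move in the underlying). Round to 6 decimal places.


d1 = 0.5574208713; d2 = 0.3594309726
phi(d1) = 0.3415375851; exp(-qT) = 1.0000000000; exp(-rT) = 0.9777512372
Gamma = exp(-qT) * phi(d1) / (S * sigma * sqrt(T)) = 1.0000000000 * 0.3415375851 / (25.4600 * 0.2800 * 0.7071067812) = 0.067754

Answer: Gamma = 0.067754


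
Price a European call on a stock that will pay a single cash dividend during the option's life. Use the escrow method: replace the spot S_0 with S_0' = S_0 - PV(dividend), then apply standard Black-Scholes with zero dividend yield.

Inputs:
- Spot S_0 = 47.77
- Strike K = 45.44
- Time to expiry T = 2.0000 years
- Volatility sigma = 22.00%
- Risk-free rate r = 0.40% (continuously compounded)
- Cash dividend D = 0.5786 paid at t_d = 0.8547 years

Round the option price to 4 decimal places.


Answer: Price = 6.8225

Derivation:
PV(D) = D * exp(-r * t_d) = 0.5786 * 0.99658704 = 0.57662526
S_0' = S_0 - PV(D) = 47.7700 - 0.57662526 = 47.19337474
d1 = (ln(S_0'/K) + (r + sigma^2/2)*T) / (sigma*sqrt(T)) = 0.30296550
d2 = d1 - sigma*sqrt(T) = -0.00816148
exp(-rT) = 0.99203191
N(d1) = 0.61904192; N(d2) = 0.49674408
C = S_0' * N(d1) - K * exp(-rT) * N(d2) = 47.19337474 * 0.61904192 - 45.4400 * 0.99203191 * 0.49674408 = 6.8225


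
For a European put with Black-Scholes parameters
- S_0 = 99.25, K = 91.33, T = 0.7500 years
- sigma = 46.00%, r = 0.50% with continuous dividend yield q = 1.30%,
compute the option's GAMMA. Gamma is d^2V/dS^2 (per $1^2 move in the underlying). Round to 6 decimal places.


Answer: Gamma = 0.009250

Derivation:
d1 = 0.3928808308; d2 = -0.0054908549
phi(d1) = 0.3693109870; exp(-qT) = 0.9902973771; exp(-rT) = 0.9962570225
Gamma = exp(-qT) * phi(d1) / (S * sigma * sqrt(T)) = 0.9902973771 * 0.3693109870 / (99.2500 * 0.4600 * 0.8660254038) = 0.009250


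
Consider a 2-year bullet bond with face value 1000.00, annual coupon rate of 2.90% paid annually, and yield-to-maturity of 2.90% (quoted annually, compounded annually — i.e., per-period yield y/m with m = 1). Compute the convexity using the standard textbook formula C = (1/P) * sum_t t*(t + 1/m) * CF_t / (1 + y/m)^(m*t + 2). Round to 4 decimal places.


Answer: Convexity = 5.5601

Derivation:
Coupon per period c = face * coupon_rate / m = 29.000000
Periods per year m = 1; per-period yield y/m = 0.029000
Number of cashflows N = 2
Cashflows (t years, CF_t, discount factor 1/(1+y/m)^(m*t), PV):
  t = 1.0000: CF_t = 29.000000, DF = 0.971817, PV = 28.182702
  t = 2.0000: CF_t = 1029.000000, DF = 0.944429, PV = 971.817298
Price P = sum_t PV_t = 1000.000000
Convexity numerator sum_t t*(t + 1/m) * CF_t / (1+y/m)^(m*t + 2):
  t = 1.0000: term = 53.233114
  t = 2.0000: term = 5506.873827
Convexity = (1/P) * sum = 5560.106941 / 1000.000000 = 5.560107


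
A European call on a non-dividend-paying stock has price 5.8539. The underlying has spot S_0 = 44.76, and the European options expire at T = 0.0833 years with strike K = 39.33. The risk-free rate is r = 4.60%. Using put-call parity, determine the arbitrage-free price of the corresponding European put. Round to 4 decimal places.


Put-call parity: C - P = S_0 * exp(-qT) - K * exp(-rT).
S_0 * exp(-qT) = 44.7600 * 1.00000000 = 44.76000000
K * exp(-rT) = 39.3300 * 0.99617553 = 39.17958367
P = C - S*exp(-qT) + K*exp(-rT)
P = 5.8539 - 44.76000000 + 39.17958367 = 0.2735

Answer: Put price = 0.2735


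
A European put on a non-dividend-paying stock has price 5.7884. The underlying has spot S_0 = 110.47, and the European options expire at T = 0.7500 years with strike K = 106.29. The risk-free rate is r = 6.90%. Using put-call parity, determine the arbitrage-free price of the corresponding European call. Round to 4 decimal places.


Put-call parity: C - P = S_0 * exp(-qT) - K * exp(-rT).
S_0 * exp(-qT) = 110.4700 * 1.00000000 = 110.47000000
K * exp(-rT) = 106.2900 * 0.94956623 = 100.92939445
C = P + S*exp(-qT) - K*exp(-rT)
C = 5.7884 + 110.47000000 - 100.92939445 = 15.3290

Answer: Call price = 15.3290


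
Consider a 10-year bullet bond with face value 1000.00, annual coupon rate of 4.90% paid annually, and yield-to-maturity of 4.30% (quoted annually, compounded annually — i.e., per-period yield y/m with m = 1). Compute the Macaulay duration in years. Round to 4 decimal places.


Answer: Macaulay duration = 8.1892 years

Derivation:
Coupon per period c = face * coupon_rate / m = 49.000000
Periods per year m = 1; per-period yield y/m = 0.043000
Number of cashflows N = 10
Cashflows (t years, CF_t, discount factor 1/(1+y/m)^(m*t), PV):
  t = 1.0000: CF_t = 49.000000, DF = 0.958773, PV = 46.979866
  t = 2.0000: CF_t = 49.000000, DF = 0.919245, PV = 45.043016
  t = 3.0000: CF_t = 49.000000, DF = 0.881347, PV = 43.186017
  t = 4.0000: CF_t = 49.000000, DF = 0.845012, PV = 41.405578
  t = 5.0000: CF_t = 49.000000, DF = 0.810174, PV = 39.698540
  t = 6.0000: CF_t = 49.000000, DF = 0.776773, PV = 38.061879
  t = 7.0000: CF_t = 49.000000, DF = 0.744749, PV = 36.492694
  t = 8.0000: CF_t = 49.000000, DF = 0.714045, PV = 34.988201
  t = 9.0000: CF_t = 49.000000, DF = 0.684607, PV = 33.545734
  t = 10.0000: CF_t = 1049.000000, DF = 0.656382, PV = 688.545119
Price P = sum_t PV_t = 1047.946644
Macaulay numerator sum_t t * PV_t:
  t * PV_t at t = 1.0000: 46.979866
  t * PV_t at t = 2.0000: 90.086032
  t * PV_t at t = 3.0000: 129.558052
  t * PV_t at t = 4.0000: 165.622310
  t * PV_t at t = 5.0000: 198.492701
  t * PV_t at t = 6.0000: 228.371277
  t * PV_t at t = 7.0000: 255.448855
  t * PV_t at t = 8.0000: 279.905608
  t * PV_t at t = 9.0000: 301.911610
  t * PV_t at t = 10.0000: 6885.451189
Macaulay duration D = (sum_t t * PV_t) / P = 8581.827500 / 1047.946644 = 8.189184


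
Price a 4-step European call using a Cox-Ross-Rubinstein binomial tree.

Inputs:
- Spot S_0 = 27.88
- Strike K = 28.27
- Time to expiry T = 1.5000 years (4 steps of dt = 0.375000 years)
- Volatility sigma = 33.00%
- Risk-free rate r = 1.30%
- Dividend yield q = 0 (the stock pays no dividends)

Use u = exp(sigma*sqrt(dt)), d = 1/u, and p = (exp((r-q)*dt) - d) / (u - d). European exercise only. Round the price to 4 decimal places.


dt = T/N = 0.375000
u = exp(sigma*sqrt(dt)) = 1.223949; d = 1/u = 0.817027
p = (exp((r-q)*dt) - d) / (u - d) = 0.461660
Discount per step: exp(-r*dt) = 0.995137
Stock lattice S(k, i) with i counting down-moves:
  k=0: S(0,0) = 27.8800
  k=1: S(1,0) = 34.1237; S(1,1) = 22.7787
  k=2: S(2,0) = 41.7657; S(2,1) = 27.8800; S(2,2) = 18.6108
  k=3: S(3,0) = 51.1191; S(3,1) = 34.1237; S(3,2) = 22.7787; S(3,3) = 15.2056
  k=4: S(4,0) = 62.5672; S(4,1) = 41.7657; S(4,2) = 27.8800; S(4,3) = 18.6108; S(4,4) = 12.4234
Terminal payoffs V(N, i) = max(S_T - K, 0):
  V(4,0) = 34.297201; V(4,1) = 13.495699; V(4,2) = 0.000000; V(4,3) = 0.000000; V(4,4) = 0.000000
Backward induction: V(k, i) = exp(-r*dt) * [p * V(k+1, i) + (1-p) * V(k+1, i+1)].
  V(3,0) = exp(-r*dt) * [p*34.297201 + (1-p)*13.495699] = 22.986586
  V(3,1) = exp(-r*dt) * [p*13.495699 + (1-p)*0.000000] = 6.200124
  V(3,2) = exp(-r*dt) * [p*0.000000 + (1-p)*0.000000] = 0.000000
  V(3,3) = exp(-r*dt) * [p*0.000000 + (1-p)*0.000000] = 0.000000
  V(2,0) = exp(-r*dt) * [p*22.986586 + (1-p)*6.200124] = 13.881921
  V(2,1) = exp(-r*dt) * [p*6.200124 + (1-p)*0.000000] = 2.848429
  V(2,2) = exp(-r*dt) * [p*0.000000 + (1-p)*0.000000] = 0.000000
  V(1,0) = exp(-r*dt) * [p*13.881921 + (1-p)*2.848429] = 7.903526
  V(1,1) = exp(-r*dt) * [p*2.848429 + (1-p)*0.000000] = 1.308610
  V(0,0) = exp(-r*dt) * [p*7.903526 + (1-p)*1.308610] = 4.332048

Answer: Price = V(0,0) = 4.3320


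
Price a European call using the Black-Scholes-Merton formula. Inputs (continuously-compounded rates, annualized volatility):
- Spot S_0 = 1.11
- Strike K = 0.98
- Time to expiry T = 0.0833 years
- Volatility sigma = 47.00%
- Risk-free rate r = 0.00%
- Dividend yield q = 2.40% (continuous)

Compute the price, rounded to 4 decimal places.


Answer: Price = 0.1419

Derivation:
d1 = (ln(S/K) + (r - q + 0.5*sigma^2) * T) / (sigma * sqrt(T)) = 0.97135155
d2 = d1 - sigma * sqrt(T) = 0.83570137
exp(-rT) = 1.00000000; exp(-qT) = 0.99800280
C = S_0 * exp(-qT) * N(d1) - K * exp(-rT) * N(d2)
N(d1) = 0.83431338; N(d2) = 0.79833854
C = 1.1100 * 0.99800280 * 0.83431338 - 0.9800 * 1.00000000 * 0.79833854 = 0.1419


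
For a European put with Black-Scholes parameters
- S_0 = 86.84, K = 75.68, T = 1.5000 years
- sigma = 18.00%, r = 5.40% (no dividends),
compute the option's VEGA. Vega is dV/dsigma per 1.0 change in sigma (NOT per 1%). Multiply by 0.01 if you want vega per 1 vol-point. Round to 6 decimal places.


d1 = 1.1016054851; d2 = 0.8811514082
phi(d1) = 0.2174675020; exp(-qT) = 1.0000000000; exp(-rT) = 0.9221936914
Vega = S * exp(-qT) * phi(d1) * sqrt(T) = 86.8400 * 1.0000000000 * 0.2174675020 * 1.2247448714 = 23.129157

Answer: Vega = 23.129157


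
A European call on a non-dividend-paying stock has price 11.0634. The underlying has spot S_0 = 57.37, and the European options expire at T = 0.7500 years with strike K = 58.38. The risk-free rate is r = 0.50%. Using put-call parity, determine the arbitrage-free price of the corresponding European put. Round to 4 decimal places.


Put-call parity: C - P = S_0 * exp(-qT) - K * exp(-rT).
S_0 * exp(-qT) = 57.3700 * 1.00000000 = 57.37000000
K * exp(-rT) = 58.3800 * 0.99625702 = 58.16148497
P = C - S*exp(-qT) + K*exp(-rT)
P = 11.0634 - 57.37000000 + 58.16148497 = 11.8549

Answer: Put price = 11.8549


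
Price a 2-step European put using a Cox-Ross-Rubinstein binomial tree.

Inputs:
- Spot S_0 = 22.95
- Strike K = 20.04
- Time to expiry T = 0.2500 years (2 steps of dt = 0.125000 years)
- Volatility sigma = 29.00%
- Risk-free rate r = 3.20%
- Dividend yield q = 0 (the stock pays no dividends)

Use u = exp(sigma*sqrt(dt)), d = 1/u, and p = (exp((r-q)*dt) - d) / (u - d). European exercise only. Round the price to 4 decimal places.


Answer: Price = V(0,0) = 0.3418

Derivation:
dt = T/N = 0.125000
u = exp(sigma*sqrt(dt)) = 1.107971; d = 1/u = 0.902551
p = (exp((r-q)*dt) - d) / (u - d) = 0.493901
Discount per step: exp(-r*dt) = 0.996008
Stock lattice S(k, i) with i counting down-moves:
  k=0: S(0,0) = 22.9500
  k=1: S(1,0) = 25.4279; S(1,1) = 20.7135
  k=2: S(2,0) = 28.1734; S(2,1) = 22.9500; S(2,2) = 18.6950
Terminal payoffs V(N, i) = max(K - S_T, 0):
  V(2,0) = 0.000000; V(2,1) = 0.000000; V(2,2) = 1.344984
Backward induction: V(k, i) = exp(-r*dt) * [p * V(k+1, i) + (1-p) * V(k+1, i+1)].
  V(1,0) = exp(-r*dt) * [p*0.000000 + (1-p)*0.000000] = 0.000000
  V(1,1) = exp(-r*dt) * [p*0.000000 + (1-p)*1.344984] = 0.677978
  V(0,0) = exp(-r*dt) * [p*0.000000 + (1-p)*0.677978] = 0.341754


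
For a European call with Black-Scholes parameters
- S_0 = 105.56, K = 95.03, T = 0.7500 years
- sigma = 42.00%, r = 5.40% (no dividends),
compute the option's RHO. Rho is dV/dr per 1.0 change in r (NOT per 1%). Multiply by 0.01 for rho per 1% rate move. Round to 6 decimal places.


Answer: Rho = 40.138033

Derivation:
d1 = 0.5821254519; d2 = 0.2183947823
phi(d1) = 0.3367637766; exp(-qT) = 1.0000000000; exp(-rT) = 0.9603091645
N(d2) = 0.5864392347
Rho = K*T*exp(-rT)*N(d2) = 95.0300 * 0.7500 * 0.9603091645 * 0.5864392347 = 40.138033


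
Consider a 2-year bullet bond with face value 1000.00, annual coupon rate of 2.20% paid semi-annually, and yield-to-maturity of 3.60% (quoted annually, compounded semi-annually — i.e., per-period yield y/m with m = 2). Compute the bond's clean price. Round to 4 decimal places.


Coupon per period c = face * coupon_rate / m = 11.000000
Periods per year m = 2; per-period yield y/m = 0.018000
Number of cashflows N = 4
Cashflows (t years, CF_t, discount factor 1/(1+y/m)^(m*t), PV):
  t = 0.5000: CF_t = 11.000000, DF = 0.982318, PV = 10.805501
  t = 1.0000: CF_t = 11.000000, DF = 0.964949, PV = 10.614441
  t = 1.5000: CF_t = 11.000000, DF = 0.947887, PV = 10.426759
  t = 2.0000: CF_t = 1011.000000, DF = 0.931127, PV = 941.369327
Price P = sum_t PV_t = 973.216029

Answer: Price = 973.2160


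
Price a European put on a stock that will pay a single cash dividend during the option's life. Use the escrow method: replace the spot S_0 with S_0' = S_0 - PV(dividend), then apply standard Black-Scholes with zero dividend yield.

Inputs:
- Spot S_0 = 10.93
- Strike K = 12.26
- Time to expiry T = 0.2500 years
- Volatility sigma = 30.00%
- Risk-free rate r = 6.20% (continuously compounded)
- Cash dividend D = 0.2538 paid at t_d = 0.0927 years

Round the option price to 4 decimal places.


Answer: Price = 1.5918

Derivation:
PV(D) = D * exp(-r * t_d) = 0.2538 * 0.99426908 = 0.25234549
S_0' = S_0 - PV(D) = 10.9300 - 0.25234549 = 10.67765451
d1 = (ln(S_0'/K) + (r + sigma^2/2)*T) / (sigma*sqrt(T)) = -0.74292491
d2 = d1 - sigma*sqrt(T) = -0.89292491
exp(-rT) = 0.98461951
N(-d1) = 0.77123643; N(-d2) = 0.81405131
P = K * exp(-rT) * N(-d2) - S_0' * N(-d1) = 12.2600 * 0.98461951 * 0.81405131 - 10.67765451 * 0.77123643 = 1.5918


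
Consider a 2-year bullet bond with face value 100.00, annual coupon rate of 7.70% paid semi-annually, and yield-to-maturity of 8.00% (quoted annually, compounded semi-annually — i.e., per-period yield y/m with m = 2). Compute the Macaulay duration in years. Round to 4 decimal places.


Coupon per period c = face * coupon_rate / m = 3.850000
Periods per year m = 2; per-period yield y/m = 0.040000
Number of cashflows N = 4
Cashflows (t years, CF_t, discount factor 1/(1+y/m)^(m*t), PV):
  t = 0.5000: CF_t = 3.850000, DF = 0.961538, PV = 3.701923
  t = 1.0000: CF_t = 3.850000, DF = 0.924556, PV = 3.559541
  t = 1.5000: CF_t = 3.850000, DF = 0.888996, PV = 3.422636
  t = 2.0000: CF_t = 103.850000, DF = 0.854804, PV = 88.771415
Price P = sum_t PV_t = 99.455516
Macaulay numerator sum_t t * PV_t:
  t * PV_t at t = 0.5000: 1.850962
  t * PV_t at t = 1.0000: 3.559541
  t * PV_t at t = 1.5000: 5.133954
  t * PV_t at t = 2.0000: 177.542830
Macaulay duration D = (sum_t t * PV_t) / P = 188.087287 / 99.455516 = 1.891170

Answer: Macaulay duration = 1.8912 years
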